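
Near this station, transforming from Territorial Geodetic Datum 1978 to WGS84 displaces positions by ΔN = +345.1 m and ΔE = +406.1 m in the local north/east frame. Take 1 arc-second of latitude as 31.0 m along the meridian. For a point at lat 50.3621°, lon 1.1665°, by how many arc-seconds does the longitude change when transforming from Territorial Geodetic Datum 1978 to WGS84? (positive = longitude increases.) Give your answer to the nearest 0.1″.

At latitude 50.3621°, cos φ = 0.637934.
1″ of longitude at this latitude = 31.00 × cos φ = 19.7759 m, so Δλ = 406.1 / 19.7759 = 20.535″.

Δλ = 20.5″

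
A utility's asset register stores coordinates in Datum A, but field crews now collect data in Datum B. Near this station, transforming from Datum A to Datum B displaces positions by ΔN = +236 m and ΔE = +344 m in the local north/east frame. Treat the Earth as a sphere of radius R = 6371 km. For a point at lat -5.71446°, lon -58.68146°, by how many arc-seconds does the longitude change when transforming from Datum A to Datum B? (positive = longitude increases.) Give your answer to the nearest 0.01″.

Δλ = 11.19″

At latitude -5.71446°, cos φ = 0.995030.
One radian of longitude at latitude φ spans R cos φ, so Δλ = ΔE / (R cos φ) = 344.0 / (6371000 × 0.995030) = 5.4264e-05 rad = 11.193″.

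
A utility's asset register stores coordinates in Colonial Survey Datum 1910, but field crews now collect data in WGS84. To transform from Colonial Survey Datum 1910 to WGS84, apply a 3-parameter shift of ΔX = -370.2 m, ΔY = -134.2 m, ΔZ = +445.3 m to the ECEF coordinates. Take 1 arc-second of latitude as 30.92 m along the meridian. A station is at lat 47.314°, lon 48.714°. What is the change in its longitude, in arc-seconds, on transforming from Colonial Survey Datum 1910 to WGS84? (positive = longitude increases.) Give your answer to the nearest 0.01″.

sin φ = 0.735080, cos φ = 0.677980, sin λ = 0.751425, cos λ = 0.659818.
East component: ΔE = −sin λ·ΔX + cos λ·ΔY = −(0.751425)(-370.2) + (0.659818)(-134.2) = 189.63 m.
1° of latitude spans 3600 × 30.92 = 111312 m; at latitude φ, 1° of longitude spans that × cos φ = 75467.3 m, so Δλ = 189.63 / 75467.3 × 3600 = 9.046″.

Δλ = 9.05″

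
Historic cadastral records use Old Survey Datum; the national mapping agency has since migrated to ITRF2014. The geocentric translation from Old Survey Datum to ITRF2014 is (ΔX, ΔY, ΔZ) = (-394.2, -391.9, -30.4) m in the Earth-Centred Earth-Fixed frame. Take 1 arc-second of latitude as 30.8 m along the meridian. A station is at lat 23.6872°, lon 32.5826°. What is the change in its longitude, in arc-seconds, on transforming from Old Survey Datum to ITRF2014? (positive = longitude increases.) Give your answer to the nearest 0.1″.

sin φ = 0.401743, cos φ = 0.915752, sin λ = 0.538515, cos λ = 0.842616.
East component: ΔE = −sin λ·ΔX + cos λ·ΔY = −(0.538515)(-394.2) + (0.842616)(-391.9) = -117.94 m.
1° of latitude spans 3600 × 30.80 = 110880 m; at latitude φ, 1° of longitude spans that × cos φ = 101538.6 m, so Δλ = -117.94 / 101538.6 × 3600 = -4.181″.

Δλ = -4.2″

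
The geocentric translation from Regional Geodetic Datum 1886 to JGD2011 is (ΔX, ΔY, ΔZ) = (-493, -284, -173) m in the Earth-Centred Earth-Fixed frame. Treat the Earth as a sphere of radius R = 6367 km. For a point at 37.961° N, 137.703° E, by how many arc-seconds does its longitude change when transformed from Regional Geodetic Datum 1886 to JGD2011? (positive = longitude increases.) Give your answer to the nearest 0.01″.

Δλ = 22.26″

sin φ = 0.615125, cos φ = 0.788430, sin λ = 0.672974, cos λ = -0.739666.
East component: ΔE = −sin λ·ΔX + cos λ·ΔY = −(0.672974)(-493) + (-0.739666)(-284) = 541.84 m.
1° of latitude spans πR/180 = 111125 m; at latitude φ, 1° of longitude spans that × cos φ = 87614.3 m, so Δλ = 541.84 / 87614.3 × 3600 = 22.264″.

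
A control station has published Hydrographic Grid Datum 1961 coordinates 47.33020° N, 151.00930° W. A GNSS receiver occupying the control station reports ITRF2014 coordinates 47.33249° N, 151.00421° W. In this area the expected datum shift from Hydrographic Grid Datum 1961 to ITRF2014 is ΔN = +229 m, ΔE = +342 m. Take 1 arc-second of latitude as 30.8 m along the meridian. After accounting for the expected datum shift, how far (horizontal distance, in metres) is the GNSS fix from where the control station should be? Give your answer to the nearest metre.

48 m

Observed coordinate differences: Δφ = +0.00229°, Δλ = +0.00509°.
Converting to metres (1° lat = 110880 m, cos φ = 0.677772): observed ΔN = 253.9 m, observed ΔE = 382.5 m.
Subtracting the expected shift leaves a residual of 253.9 − (229) = 24.9 m north and 382.5 − (342) = 40.5 m east.
Residual distance = √(24.9² + 40.5²) = 47.6 m.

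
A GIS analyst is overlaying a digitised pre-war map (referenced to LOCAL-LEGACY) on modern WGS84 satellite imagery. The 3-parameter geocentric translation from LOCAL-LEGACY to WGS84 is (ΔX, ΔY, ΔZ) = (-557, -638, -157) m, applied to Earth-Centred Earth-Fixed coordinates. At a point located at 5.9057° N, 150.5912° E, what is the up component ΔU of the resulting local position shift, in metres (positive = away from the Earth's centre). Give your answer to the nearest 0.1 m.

ΔU = 154.9 m

The local up (radial) axis is (cos φ cos λ, cos φ sin λ, sin φ), giving ΔU = 482.649 − 311.619 − 16.154 = 154.88 m.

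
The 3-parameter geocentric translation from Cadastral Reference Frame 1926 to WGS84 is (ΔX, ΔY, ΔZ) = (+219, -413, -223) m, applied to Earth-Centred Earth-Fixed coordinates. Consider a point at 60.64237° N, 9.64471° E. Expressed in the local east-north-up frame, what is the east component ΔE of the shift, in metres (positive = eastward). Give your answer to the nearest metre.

The local east axis at (φ, λ) is (−sin λ, cos λ, 0), so ΔE = −sin(9.64471°)·219 + cos(9.64471°)·(-413) = -443.85 m.

ΔE = -444 m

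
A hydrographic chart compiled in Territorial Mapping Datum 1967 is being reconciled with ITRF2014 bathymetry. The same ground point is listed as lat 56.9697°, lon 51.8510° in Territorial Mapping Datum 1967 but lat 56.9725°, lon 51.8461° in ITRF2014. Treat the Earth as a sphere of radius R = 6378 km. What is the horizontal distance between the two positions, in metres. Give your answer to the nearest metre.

431 m

Δφ = 56.9725° − 56.9697° = +0.0028°; Δλ = 51.8461° − 51.8510° = -0.0049°.
1° along a meridian = πR/180 = 111317 m.
ΔN = Δφ × 111317 = 311.7 m; ΔE = Δλ × 111317 × cos(56.9697°) = -0.0049 × 111317 × 0.545082 = -297.3 m.
Distance = √(ΔE² + ΔN²) = √((-297.3)² + 311.7²) = 430.8 m.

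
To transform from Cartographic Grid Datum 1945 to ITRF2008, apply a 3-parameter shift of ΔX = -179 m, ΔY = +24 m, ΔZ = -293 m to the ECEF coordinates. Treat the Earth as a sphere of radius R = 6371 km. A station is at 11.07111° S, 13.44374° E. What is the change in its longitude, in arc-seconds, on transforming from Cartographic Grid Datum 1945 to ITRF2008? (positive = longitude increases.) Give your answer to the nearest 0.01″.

Δλ = 2.14″

sin φ = -0.192027, cos φ = 0.981390, sin λ = 0.232490, cos λ = 0.972599.
East component: ΔE = −sin λ·ΔX + cos λ·ΔY = −(0.232490)(-179) + (0.972599)(24) = 64.96 m.
1° of latitude spans πR/180 = 111195 m; at latitude φ, 1° of longitude spans that × cos φ = 109125.5 m, so Δλ = 64.96 / 109125.5 × 3600 = 2.143″.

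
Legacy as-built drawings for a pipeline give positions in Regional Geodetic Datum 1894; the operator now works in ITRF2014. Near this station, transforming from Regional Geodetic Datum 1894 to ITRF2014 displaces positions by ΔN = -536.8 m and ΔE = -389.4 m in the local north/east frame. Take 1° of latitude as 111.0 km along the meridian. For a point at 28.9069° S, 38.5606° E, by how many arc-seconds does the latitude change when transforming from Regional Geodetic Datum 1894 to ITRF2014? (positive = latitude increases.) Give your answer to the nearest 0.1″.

1° of latitude = 111.0 km, so Δφ = -536.8 / 111000 = -0.0048360° = -17.410″.

Δφ = -17.4″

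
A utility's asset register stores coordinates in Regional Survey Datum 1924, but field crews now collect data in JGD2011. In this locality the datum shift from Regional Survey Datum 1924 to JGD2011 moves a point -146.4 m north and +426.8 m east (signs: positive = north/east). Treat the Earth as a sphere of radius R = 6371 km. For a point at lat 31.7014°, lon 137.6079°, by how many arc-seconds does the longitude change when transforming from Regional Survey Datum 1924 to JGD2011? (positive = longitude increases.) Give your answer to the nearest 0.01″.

At latitude 31.7014°, cos φ = 0.850798.
One radian of longitude at latitude φ spans R cos φ, so Δλ = ΔE / (R cos φ) = 426.8 / (6371000 × 0.850798) = 7.8739e-05 rad = 16.241″.

Δλ = 16.24″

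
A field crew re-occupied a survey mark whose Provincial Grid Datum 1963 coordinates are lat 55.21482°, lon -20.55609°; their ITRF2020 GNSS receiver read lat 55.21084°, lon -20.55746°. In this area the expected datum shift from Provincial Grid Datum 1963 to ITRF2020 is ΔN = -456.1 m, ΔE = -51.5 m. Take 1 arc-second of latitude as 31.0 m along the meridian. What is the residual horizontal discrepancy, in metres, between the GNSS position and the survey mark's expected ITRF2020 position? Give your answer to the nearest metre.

Observed coordinate differences: Δφ = -0.00398°, Δλ = -0.00137°.
Converting to metres (1° lat = 111600 m, cos φ = 0.570501): observed ΔN = -444.2 m, observed ΔE = -87.2 m.
Subtracting the expected shift leaves a residual of -444.2 − (-456.1) = 11.9 m north and -87.2 − (-51.5) = -35.7 m east.
Residual distance = √(11.9² + (-35.7)²) = 37.7 m.

38 m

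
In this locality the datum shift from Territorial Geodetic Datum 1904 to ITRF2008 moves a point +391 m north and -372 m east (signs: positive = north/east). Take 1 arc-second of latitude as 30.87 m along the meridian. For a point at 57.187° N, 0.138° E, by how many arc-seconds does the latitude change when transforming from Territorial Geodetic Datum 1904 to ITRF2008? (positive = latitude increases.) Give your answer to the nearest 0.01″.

1″ of latitude = 30.87 m, so Δφ = 391.0 / 30.87 = 12.666″.

Δφ = 12.67″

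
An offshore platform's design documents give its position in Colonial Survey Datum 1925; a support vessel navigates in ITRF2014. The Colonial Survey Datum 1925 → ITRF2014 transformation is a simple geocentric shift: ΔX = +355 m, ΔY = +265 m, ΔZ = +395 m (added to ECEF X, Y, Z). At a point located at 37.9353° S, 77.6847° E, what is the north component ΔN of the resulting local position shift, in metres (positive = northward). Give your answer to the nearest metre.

ΔN = 517 m

The local north axis is (−sin φ cos λ, −sin φ sin λ, cos φ), giving ΔN = 46.549 + 159.165 + 311.539 = 517.25 m.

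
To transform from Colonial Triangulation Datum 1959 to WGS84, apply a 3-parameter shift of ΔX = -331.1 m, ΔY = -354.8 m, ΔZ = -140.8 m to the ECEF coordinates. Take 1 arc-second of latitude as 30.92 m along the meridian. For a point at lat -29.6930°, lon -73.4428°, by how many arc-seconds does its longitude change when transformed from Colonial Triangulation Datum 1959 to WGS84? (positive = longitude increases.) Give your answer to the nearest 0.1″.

sin φ = -0.495353, cos φ = 0.868692, sin λ = -0.958536, cos λ = 0.284972.
East component: ΔE = −sin λ·ΔX + cos λ·ΔY = −(-0.958536)(-331.1) + (0.284972)(-354.8) = -418.48 m.
1° of latitude spans 3600 × 30.92 = 111312 m; at latitude φ, 1° of longitude spans that × cos φ = 96695.8 m, so Δλ = -418.48 / 96695.8 × 3600 = -15.580″.

Δλ = -15.6″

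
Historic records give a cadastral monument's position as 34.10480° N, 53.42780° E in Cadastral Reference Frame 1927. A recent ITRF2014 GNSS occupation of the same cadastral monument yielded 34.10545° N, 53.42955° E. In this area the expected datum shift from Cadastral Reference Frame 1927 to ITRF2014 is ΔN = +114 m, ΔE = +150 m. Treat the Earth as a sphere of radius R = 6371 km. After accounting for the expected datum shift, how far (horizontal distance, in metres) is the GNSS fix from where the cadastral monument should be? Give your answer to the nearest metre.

43 m

Observed coordinate differences: Δφ = +0.00065°, Δλ = +0.00175°.
Converting to metres (1° lat = 111195 m, cos φ = 0.828013): observed ΔN = 72.3 m, observed ΔE = 161.1 m.
Subtracting the expected shift leaves a residual of 72.3 − (114) = -41.7 m north and 161.1 − (150) = 11.1 m east.
Residual distance = √((-41.7)² + 11.1²) = 43.2 m.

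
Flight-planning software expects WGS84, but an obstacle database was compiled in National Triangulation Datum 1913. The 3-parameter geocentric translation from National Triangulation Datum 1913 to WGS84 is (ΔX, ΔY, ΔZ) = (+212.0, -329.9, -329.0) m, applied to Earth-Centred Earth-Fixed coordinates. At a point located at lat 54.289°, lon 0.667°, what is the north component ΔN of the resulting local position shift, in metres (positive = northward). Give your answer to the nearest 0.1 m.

ΔN = -361.0 m

The local north axis is (−sin φ cos λ, −sin φ sin λ, cos φ), giving ΔN = -172.126 + 3.118 − 192.036 = -361.04 m.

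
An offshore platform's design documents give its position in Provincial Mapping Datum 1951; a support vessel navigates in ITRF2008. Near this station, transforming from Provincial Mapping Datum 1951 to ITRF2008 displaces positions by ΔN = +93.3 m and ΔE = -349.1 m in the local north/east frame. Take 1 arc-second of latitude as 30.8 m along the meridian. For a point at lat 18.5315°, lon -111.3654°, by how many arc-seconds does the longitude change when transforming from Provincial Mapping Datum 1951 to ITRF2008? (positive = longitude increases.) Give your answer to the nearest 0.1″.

At latitude 18.5315°, cos φ = 0.948149.
1″ of longitude at this latitude = 30.80 × cos φ = 29.2030 m, so Δλ = -349.1 / 29.2030 = -11.954″.

Δλ = -12.0″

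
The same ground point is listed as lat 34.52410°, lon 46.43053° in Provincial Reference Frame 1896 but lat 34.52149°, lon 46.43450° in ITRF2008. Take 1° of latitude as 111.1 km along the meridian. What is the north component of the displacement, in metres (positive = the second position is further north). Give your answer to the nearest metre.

Δφ = 34.52149° − 34.52410° = -0.00261°; Δλ = 46.43450° − 46.43053° = +0.00397°.
ΔN = Δφ × 111100 = -290.0 m; ΔE = Δλ × 111100 × cos(34.52410°) = +0.00397 × 111100 × 0.823888 = 363.4 m.

ΔN = -290 m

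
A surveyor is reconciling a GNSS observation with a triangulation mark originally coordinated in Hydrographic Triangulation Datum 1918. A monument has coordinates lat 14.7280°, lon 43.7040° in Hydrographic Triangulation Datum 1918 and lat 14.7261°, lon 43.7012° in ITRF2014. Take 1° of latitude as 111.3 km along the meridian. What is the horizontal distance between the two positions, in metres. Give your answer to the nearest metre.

Δφ = 14.7261° − 14.7280° = -0.0019°; Δλ = 43.7012° − 43.7040° = -0.0028°.
ΔN = Δφ × 111300 = -211.5 m; ΔE = Δλ × 111300 × cos(14.7280°) = -0.0028 × 111300 × 0.967144 = -301.4 m.
Distance = √(ΔE² + ΔN²) = √((-301.4)² + (-211.5)²) = 368.2 m.

368 m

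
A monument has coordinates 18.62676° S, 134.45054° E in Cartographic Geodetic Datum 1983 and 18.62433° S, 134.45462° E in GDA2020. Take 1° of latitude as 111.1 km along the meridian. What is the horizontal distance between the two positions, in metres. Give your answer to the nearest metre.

507 m

Δφ = -18.62433° − -18.62676° = +0.00243°; Δλ = 134.45462° − 134.45054° = +0.00408°.
ΔN = Δφ × 111100 = 270.0 m; ΔE = Δλ × 111100 × cos(-18.62676°) = +0.00408 × 111100 × 0.947619 = 429.5 m.
Distance = √(ΔE² + ΔN²) = √(429.5² + 270.0²) = 507.3 m.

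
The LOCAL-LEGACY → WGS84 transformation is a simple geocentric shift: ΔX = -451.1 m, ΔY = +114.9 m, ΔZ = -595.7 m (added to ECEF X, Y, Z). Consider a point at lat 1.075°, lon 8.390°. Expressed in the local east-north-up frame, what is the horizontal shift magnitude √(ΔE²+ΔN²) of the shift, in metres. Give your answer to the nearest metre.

The local east axis at (φ, λ) is (−sin λ, cos λ, 0), so ΔE = −sin(8.390°)·(-451.1) + cos(8.390°)·114.9 = 179.49 m.
The local north axis is (−sin φ cos λ, −sin φ sin λ, cos φ), giving ΔN = 8.373 − 0.315 − 595.595 = -587.54 m.
Horizontal magnitude = √(ΔE² + ΔN²) = √(179.49² + (-587.54)²) = 614.34 m.

614 m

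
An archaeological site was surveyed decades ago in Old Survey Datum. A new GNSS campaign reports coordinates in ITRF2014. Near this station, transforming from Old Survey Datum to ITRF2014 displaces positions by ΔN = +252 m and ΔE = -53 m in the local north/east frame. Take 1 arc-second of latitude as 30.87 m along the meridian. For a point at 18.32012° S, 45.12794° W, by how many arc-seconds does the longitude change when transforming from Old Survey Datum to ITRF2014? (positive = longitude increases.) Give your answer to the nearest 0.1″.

At latitude -18.32012°, cos φ = 0.949315.
1″ of longitude at this latitude = 30.87 × cos φ = 29.3054 m, so Δλ = -53.0 / 29.3054 = -1.809″.

Δλ = -1.8″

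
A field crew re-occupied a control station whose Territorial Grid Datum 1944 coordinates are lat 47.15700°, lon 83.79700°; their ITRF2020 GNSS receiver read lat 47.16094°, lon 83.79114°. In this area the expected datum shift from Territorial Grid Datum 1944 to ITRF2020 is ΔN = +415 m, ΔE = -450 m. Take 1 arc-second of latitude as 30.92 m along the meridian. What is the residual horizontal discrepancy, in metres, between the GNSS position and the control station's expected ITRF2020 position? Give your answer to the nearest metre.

24 m

Observed coordinate differences: Δφ = +0.00394°, Δλ = -0.00586°.
Converting to metres (1° lat = 111312 m, cos φ = 0.679992): observed ΔN = 438.6 m, observed ΔE = -443.6 m.
Subtracting the expected shift leaves a residual of 438.6 − (415) = 23.6 m north and -443.6 − (-450) = 6.4 m east.
Residual distance = √(23.6² + 6.4²) = 24.4 m.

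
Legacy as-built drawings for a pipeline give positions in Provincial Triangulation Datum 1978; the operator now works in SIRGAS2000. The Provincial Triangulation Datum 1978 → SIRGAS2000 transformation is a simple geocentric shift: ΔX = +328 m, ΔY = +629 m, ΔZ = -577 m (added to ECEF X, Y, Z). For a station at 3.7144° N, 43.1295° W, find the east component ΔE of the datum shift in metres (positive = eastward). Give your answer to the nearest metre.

ΔE = 683 m

At φ = 3.7144°, λ = -43.1295°: sin φ = 0.064783, cos φ = 0.997899, sin λ = -0.683650, cos λ = 0.729810.
ΔE = −sin λ·ΔX + cos λ·ΔY = −(-0.683650)·(328) + (0.729810)·(629) = 683.29 m.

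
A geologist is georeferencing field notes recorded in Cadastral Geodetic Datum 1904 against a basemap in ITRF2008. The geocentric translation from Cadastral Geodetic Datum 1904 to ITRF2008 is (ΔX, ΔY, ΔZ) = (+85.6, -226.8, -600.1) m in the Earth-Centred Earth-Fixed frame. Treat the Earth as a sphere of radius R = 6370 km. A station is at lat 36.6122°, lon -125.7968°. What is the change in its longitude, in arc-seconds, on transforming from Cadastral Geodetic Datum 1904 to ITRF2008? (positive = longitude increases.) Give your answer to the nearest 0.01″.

Δλ = 8.15″

sin φ = 0.596396, cos φ = 0.802691, sin λ = -0.811096, cos λ = -0.584912.
East component: ΔE = −sin λ·ΔX + cos λ·ΔY = −(-0.811096)(85.6) + (-0.584912)(-226.8) = 202.09 m.
1° of latitude spans πR/180 = 111177 m; at latitude φ, 1° of longitude spans that × cos φ = 89241.1 m, so Δλ = 202.09 / 89241.1 × 3600 = 8.152″.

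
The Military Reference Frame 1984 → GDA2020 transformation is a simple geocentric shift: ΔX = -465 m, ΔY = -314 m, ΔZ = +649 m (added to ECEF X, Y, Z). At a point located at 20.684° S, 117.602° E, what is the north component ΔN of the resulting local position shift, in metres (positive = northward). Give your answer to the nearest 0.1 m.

ΔN = 585.0 m

The local north axis is (−sin φ cos λ, −sin φ sin λ, cos φ), giving ΔN = 76.099 − 98.286 + 607.167 = 584.98 m.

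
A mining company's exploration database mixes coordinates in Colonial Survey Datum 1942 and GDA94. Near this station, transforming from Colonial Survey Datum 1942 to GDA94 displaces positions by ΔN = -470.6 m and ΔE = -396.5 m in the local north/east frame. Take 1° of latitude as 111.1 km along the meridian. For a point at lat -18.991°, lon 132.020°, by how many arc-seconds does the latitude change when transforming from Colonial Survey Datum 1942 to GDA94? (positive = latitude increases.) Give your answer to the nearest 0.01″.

Δφ = -15.25″

1° of latitude = 111.1 km, so Δφ = -470.6 / 111100 = -0.0042358° = -15.249″.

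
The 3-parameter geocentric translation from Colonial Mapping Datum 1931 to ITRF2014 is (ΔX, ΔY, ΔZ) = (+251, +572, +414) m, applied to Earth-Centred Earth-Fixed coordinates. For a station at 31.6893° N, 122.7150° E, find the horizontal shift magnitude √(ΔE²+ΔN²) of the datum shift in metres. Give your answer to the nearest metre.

The local east axis at (φ, λ) is (−sin λ, cos λ, 0), so ΔE = −sin(122.7150°)·251 + cos(122.7150°)·572 = -520.33 m.
The local north axis is (−sin φ cos λ, −sin φ sin λ, cos φ), giving ΔN = 71.262 − 252.814 + 352.276 = 170.72 m.
Horizontal magnitude = √(ΔE² + ΔN²) = √((-520.33)² + 170.72²) = 547.62 m.

548 m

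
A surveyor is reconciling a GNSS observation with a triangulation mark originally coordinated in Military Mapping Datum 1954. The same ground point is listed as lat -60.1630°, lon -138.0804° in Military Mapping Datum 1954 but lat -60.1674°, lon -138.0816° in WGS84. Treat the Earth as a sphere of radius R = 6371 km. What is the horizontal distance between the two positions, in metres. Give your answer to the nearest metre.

494 m

Δφ = -60.1674° − -60.1630° = -0.0044°; Δλ = -138.0816° − -138.0804° = -0.0012°.
1° along a meridian = πR/180 = 111195 m.
ΔN = Δφ × 111195 = -489.3 m; ΔE = Δλ × 111195 × cos(-60.1630°) = -0.0012 × 111195 × 0.497534 = -66.4 m.
Distance = √(ΔE² + ΔN²) = √((-66.4)² + (-489.3)²) = 493.7 m.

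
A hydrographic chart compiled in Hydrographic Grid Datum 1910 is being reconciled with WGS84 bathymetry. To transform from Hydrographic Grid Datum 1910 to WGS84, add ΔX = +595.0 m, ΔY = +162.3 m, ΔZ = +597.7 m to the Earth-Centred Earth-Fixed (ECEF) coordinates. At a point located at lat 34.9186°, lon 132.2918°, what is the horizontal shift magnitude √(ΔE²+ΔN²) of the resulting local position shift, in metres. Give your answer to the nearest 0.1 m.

851.5 m

At φ = 34.9186°, λ = 132.2918°: sin φ = 0.572412, cos φ = 0.819966, sin λ = 0.739727, cos λ = -0.672907.
ΔE = −sin λ·ΔX + cos λ·ΔY = −(0.739727)·(595.0) + (-0.672907)·(162.3) = -549.35 m.
ΔN = −sin φ cos λ·ΔX − sin φ sin λ·ΔY + cos φ·ΔZ = −(0.572412)(-0.672907)(595.0) − (0.572412)(0.739727)(162.3) + (0.819966)(597.7) = 650.55 m.
Horizontal magnitude = √(ΔE² + ΔN²) = √((-549.35)² + 650.55²) = 851.47 m.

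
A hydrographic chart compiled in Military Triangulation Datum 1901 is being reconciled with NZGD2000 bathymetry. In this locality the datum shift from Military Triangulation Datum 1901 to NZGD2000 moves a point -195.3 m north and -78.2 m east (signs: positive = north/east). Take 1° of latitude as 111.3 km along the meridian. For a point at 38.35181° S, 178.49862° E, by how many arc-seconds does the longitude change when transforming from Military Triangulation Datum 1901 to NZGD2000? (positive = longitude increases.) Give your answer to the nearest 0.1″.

Δλ = -3.2″

At latitude -38.35181°, cos φ = 0.784216.
1° of longitude at this latitude = 111.3 × cos φ = 87.28 km, so Δλ = -78.2 / 87283.2 = -0.0008959° = -3.225″.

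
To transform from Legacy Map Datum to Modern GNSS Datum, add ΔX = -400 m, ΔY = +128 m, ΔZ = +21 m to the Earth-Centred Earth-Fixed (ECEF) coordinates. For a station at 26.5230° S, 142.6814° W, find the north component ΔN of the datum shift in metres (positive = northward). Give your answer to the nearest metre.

ΔN = 126 m

The local north axis is (−sin φ cos λ, −sin φ sin λ, cos φ), giving ΔN = 142.055 − 34.653 + 18.790 = 126.19 m.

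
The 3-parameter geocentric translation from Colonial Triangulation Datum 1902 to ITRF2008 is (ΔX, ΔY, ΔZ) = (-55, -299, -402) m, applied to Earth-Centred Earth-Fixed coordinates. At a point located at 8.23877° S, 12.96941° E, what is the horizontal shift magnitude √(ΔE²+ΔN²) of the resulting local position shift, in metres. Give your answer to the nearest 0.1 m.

At φ = -8.23877°, λ = 12.96941°: sin φ = -0.143299, cos φ = 0.989679, sin λ = 0.224431, cos λ = 0.974490.
ΔE = −sin λ·ΔX + cos λ·ΔY = −(0.224431)·(-55) + (0.974490)·(-299) = -279.03 m.
ΔN = −sin φ cos λ·ΔX − sin φ sin λ·ΔY + cos φ·ΔZ = −(-0.143299)(0.974490)(-55) − (-0.143299)(0.224431)(-299) + (0.989679)(-402) = -415.15 m.
Horizontal magnitude = √(ΔE² + ΔN²) = √((-279.03)² + (-415.15)²) = 500.20 m.

500.2 m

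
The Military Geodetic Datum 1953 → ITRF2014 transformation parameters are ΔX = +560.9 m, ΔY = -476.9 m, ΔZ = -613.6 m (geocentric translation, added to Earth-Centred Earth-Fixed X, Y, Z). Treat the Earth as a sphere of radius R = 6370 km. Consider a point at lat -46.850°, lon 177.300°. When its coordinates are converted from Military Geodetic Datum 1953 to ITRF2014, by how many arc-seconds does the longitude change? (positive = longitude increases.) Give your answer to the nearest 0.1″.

Δλ = 21.3″

sin φ = -0.729566, cos φ = 0.683911, sin λ = 0.047106, cos λ = -0.998890.
East component: ΔE = −sin λ·ΔX + cos λ·ΔY = −(0.047106)(560.9) + (-0.998890)(-476.9) = 449.95 m.
1° of latitude spans πR/180 = 111177 m; at latitude φ, 1° of longitude spans that × cos φ = 76035.5 m, so Δλ = 449.95 / 76035.5 × 3600 = 21.303″.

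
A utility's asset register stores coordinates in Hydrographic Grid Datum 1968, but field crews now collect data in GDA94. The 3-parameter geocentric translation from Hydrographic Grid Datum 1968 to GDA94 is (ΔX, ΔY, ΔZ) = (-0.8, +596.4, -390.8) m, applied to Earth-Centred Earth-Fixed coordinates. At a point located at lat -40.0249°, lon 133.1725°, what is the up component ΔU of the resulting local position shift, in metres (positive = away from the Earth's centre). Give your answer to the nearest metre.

At φ = -40.0249°, λ = 133.1725°: sin φ = -0.643120, cos φ = 0.765765, sin λ = 0.729297, cos λ = -0.684197.
ΔU = cos φ cos λ·ΔX + cos φ sin λ·ΔY + sin φ·ΔZ = (0.765765)(-0.684197)(-0.8) + (0.765765)(0.729297)(596.4) + (-0.643120)(-390.8) = 584.82 m.

ΔU = 585 m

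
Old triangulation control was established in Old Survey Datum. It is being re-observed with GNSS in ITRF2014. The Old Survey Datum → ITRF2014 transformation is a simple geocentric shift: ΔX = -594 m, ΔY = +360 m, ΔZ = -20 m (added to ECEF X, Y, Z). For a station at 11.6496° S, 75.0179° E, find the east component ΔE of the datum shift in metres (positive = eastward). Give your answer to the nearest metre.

ΔE = 667 m

At φ = -11.6496°, λ = 75.0179°: sin φ = -0.201926, cos φ = 0.979401, sin λ = 0.966007, cos λ = 0.258517.
ΔE = −sin λ·ΔX + cos λ·ΔY = −(0.966007)·(-594) + (0.258517)·(360) = 666.87 m.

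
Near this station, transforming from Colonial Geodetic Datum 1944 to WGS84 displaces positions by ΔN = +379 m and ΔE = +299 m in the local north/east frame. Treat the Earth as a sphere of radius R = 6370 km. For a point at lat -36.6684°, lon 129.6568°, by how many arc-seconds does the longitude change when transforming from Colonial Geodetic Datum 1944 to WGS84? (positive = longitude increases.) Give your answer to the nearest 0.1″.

Δλ = 12.1″

At latitude -36.6684°, cos φ = 0.802105.
One radian of longitude at latitude φ spans R cos φ, so Δλ = ΔE / (R cos φ) = 299.0 / (6370000 × 0.802105) = 5.8519e-05 rad = 12.071″.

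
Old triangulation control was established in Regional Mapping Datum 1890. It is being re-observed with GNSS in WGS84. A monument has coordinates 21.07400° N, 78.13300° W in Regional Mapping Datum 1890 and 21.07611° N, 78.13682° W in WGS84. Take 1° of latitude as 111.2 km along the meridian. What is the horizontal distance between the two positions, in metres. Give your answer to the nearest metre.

Δφ = 21.07611° − 21.07400° = +0.00211°; Δλ = -78.13682° − -78.13300° = -0.00382°.
ΔN = Δφ × 111200 = 234.6 m; ΔE = Δλ × 111200 × cos(21.07400°) = -0.00382 × 111200 × 0.933117 = -396.4 m.
Distance = √(ΔE² + ΔN²) = √((-396.4)² + 234.6²) = 460.6 m.

461 m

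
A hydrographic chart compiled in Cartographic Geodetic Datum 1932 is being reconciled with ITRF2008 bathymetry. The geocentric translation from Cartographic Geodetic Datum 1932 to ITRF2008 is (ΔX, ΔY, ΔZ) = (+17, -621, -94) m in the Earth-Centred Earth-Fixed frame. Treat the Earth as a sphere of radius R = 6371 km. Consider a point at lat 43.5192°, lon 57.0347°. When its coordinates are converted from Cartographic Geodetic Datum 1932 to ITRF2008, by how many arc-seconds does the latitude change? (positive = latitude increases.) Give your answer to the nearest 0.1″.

Δφ = 9.2″

sin φ = 0.688598, cos φ = 0.725144, sin λ = 0.839000, cos λ = 0.544131.
North component: ΔN = −sin φ cos λ·ΔX − sin φ sin λ·ΔY + cos φ·ΔZ = −(0.688598)(0.544131)(17) − (0.688598)(0.839000)(-621) + (0.725144)(-94) = 284.24 m.
1° of latitude spans πR/180 = 111195 m, so Δφ = 284.24 / 111195 × 3600 = 9.202″.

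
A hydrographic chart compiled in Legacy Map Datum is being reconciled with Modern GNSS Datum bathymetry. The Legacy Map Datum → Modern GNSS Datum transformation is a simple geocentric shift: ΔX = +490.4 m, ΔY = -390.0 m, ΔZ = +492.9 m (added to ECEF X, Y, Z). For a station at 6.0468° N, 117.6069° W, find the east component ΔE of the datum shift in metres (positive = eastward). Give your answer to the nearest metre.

The local east axis at (φ, λ) is (−sin λ, cos λ, 0), so ΔE = −sin(-117.6069°)·490.4 + cos(-117.6069°)·(-390.0) = 615.29 m.

ΔE = 615 m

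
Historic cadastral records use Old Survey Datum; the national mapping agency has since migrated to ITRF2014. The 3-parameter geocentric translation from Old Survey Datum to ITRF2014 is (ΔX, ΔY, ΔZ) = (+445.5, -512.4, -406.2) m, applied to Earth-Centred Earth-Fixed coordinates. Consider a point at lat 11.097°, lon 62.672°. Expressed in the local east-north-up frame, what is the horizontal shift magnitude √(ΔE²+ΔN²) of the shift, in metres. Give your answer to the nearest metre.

722 m

The local east axis at (φ, λ) is (−sin λ, cos λ, 0), so ΔE = −sin(62.672°)·445.5 + cos(62.672°)·(-512.4) = -631.01 m.
The local north axis is (−sin φ cos λ, −sin φ sin λ, cos φ), giving ΔN = -39.364 + 87.615 − 398.605 = -350.35 m.
Horizontal magnitude = √(ΔE² + ΔN²) = √((-631.01)² + (-350.35)²) = 721.75 m.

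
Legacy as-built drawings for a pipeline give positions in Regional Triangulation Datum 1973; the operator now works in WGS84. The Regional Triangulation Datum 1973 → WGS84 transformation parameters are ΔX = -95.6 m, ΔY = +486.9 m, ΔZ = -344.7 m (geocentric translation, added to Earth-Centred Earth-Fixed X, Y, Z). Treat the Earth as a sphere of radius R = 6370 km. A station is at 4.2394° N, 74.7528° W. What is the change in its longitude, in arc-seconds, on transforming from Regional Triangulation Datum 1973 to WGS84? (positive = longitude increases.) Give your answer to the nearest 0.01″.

Δλ = 1.16″

sin φ = 0.073924, cos φ = 0.997264, sin λ = -0.964800, cos λ = 0.262984.
East component: ΔE = −sin λ·ΔX + cos λ·ΔY = −(-0.964800)(-95.6) + (0.262984)(486.9) = 35.81 m.
1° of latitude spans πR/180 = 111177 m; at latitude φ, 1° of longitude spans that × cos φ = 110873.3 m, so Δλ = 35.81 / 110873.3 × 3600 = 1.163″.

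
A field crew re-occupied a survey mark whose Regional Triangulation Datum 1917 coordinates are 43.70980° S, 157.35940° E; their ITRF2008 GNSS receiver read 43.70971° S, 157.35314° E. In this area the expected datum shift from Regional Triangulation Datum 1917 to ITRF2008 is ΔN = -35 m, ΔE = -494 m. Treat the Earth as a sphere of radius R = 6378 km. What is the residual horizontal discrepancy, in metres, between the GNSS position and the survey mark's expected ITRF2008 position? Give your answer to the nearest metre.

46 m

Observed coordinate differences: Δφ = +0.00009°, Δλ = -0.00626°.
Converting to metres (1° lat = 111317 m, cos φ = 0.722849): observed ΔN = 10.0 m, observed ΔE = -503.7 m.
Subtracting the expected shift leaves a residual of 10.0 − (-35) = 45.0 m north and -503.7 − (-494) = -9.7 m east.
Residual distance = √(45.0² + (-9.7)²) = 46.1 m.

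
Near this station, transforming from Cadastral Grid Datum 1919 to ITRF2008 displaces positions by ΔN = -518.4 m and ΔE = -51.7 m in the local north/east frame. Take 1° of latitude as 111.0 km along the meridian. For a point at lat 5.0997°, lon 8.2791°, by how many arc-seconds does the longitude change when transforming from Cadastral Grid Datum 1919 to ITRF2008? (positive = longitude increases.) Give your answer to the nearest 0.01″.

Δλ = -1.68″

At latitude 5.0997°, cos φ = 0.996042.
1° of longitude at this latitude = 111.0 × cos φ = 110.56 km, so Δλ = -51.7 / 110560.6 = -0.0004676° = -1.683″.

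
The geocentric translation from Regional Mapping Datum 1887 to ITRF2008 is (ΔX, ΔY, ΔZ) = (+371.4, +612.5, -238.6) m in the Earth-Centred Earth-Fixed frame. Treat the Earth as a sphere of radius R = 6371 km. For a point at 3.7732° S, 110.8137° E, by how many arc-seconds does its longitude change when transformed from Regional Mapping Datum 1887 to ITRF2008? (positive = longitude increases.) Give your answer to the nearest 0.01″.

Δλ = -18.33″

sin φ = -0.065807, cos φ = 0.997832, sin λ = 0.934741, cos λ = -0.355330.
East component: ΔE = −sin λ·ΔX + cos λ·ΔY = −(0.934741)(371.4) + (-0.355330)(612.5) = -564.80 m.
1° of latitude spans πR/180 = 111195 m; at latitude φ, 1° of longitude spans that × cos φ = 110953.9 m, so Δλ = -564.80 / 110953.9 × 3600 = -18.326″.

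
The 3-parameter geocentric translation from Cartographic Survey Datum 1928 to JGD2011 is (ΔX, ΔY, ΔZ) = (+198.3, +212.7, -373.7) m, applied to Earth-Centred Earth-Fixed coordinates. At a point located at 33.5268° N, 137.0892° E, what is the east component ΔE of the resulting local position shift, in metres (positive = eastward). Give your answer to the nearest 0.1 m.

ΔE = -290.8 m

At φ = 33.5268°, λ = 137.0892°: sin φ = 0.552327, cos φ = 0.833628, sin λ = 0.680859, cos λ = -0.732415.
ΔE = −sin λ·ΔX + cos λ·ΔY = −(0.680859)·(198.3) + (-0.732415)·(212.7) = -290.80 m.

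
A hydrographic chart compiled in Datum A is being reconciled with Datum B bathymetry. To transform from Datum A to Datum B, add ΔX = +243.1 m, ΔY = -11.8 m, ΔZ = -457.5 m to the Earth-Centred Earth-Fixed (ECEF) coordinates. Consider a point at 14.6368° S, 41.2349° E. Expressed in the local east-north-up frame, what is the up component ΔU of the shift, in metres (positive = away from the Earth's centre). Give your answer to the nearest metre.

ΔU = 285 m

The local up (radial) axis is (cos φ cos λ, cos φ sin λ, sin φ), giving ΔU = 176.882 − 7.526 + 115.606 = 284.96 m.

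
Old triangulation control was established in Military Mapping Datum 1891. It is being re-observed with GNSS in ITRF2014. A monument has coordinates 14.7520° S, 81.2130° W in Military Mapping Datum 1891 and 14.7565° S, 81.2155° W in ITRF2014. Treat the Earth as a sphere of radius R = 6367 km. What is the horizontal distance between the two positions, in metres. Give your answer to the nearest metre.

568 m

Δφ = -14.7565° − -14.7520° = -0.0045°; Δλ = -81.2155° − -81.2130° = -0.0025°.
1° along a meridian = πR/180 = 111125 m.
ΔN = Δφ × 111125 = -500.1 m; ΔE = Δλ × 111125 × cos(-14.7520°) = -0.0025 × 111125 × 0.967037 = -268.7 m.
Distance = √(ΔE² + ΔN²) = √((-268.7)² + (-500.1)²) = 567.7 m.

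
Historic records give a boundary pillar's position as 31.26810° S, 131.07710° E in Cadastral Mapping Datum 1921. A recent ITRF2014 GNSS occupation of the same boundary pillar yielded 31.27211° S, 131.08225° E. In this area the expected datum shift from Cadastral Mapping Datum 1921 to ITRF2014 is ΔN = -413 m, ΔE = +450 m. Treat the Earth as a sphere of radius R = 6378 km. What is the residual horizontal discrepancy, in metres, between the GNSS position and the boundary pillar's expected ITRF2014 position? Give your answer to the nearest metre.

52 m

Observed coordinate differences: Δφ = -0.00401°, Δλ = +0.00515°.
Converting to metres (1° lat = 111317 m, cos φ = 0.854748): observed ΔN = -446.4 m, observed ΔE = 490.0 m.
Subtracting the expected shift leaves a residual of -446.4 − (-413) = -33.4 m north and 490.0 − (450) = 40.0 m east.
Residual distance = √((-33.4)² + 40.0²) = 52.1 m.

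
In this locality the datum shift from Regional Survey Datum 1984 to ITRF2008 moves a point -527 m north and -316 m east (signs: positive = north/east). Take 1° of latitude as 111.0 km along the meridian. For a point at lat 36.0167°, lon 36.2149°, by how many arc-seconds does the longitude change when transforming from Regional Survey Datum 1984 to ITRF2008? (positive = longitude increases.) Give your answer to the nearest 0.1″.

Δλ = -12.7″

At latitude 36.0167°, cos φ = 0.808846.
1° of longitude at this latitude = 111.0 × cos φ = 89.78 km, so Δλ = -316.0 / 89781.9 = -0.0035196° = -12.671″.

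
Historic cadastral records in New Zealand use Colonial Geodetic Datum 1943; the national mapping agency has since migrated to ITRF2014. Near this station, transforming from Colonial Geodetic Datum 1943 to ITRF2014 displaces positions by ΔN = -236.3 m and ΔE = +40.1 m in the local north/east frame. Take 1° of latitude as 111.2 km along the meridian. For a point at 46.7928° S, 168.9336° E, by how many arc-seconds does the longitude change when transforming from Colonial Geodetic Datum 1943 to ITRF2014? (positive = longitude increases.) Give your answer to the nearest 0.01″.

Δλ = 1.90″

At latitude -46.7928°, cos φ = 0.684639.
1° of longitude at this latitude = 111.2 × cos φ = 76.13 km, so Δλ = 40.1 / 76131.8 = 0.0005267° = 1.896″.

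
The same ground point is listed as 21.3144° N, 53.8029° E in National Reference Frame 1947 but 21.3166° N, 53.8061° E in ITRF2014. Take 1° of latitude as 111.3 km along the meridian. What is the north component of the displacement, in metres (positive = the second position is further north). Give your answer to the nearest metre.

ΔN = 245 m

Δφ = 21.3166° − 21.3144° = +0.0022°; Δλ = 53.8061° − 53.8029° = +0.0032°.
ΔN = Δφ × 111300 = 244.9 m; ΔE = Δλ × 111300 × cos(21.3144°) = +0.0032 × 111300 × 0.931600 = 331.8 m.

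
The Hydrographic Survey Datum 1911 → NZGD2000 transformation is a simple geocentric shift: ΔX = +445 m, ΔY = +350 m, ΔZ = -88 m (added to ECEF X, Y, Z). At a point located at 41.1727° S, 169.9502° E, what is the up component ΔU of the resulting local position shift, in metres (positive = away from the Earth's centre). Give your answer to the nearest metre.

At φ = -41.1727°, λ = 169.9502°: sin φ = -0.658331, cos φ = 0.752729, sin λ = 0.174504, cos λ = -0.984656.
ΔU = cos φ cos λ·ΔX + cos φ sin λ·ΔY + sin φ·ΔZ = (0.752729)(-0.984656)(445) + (0.752729)(0.174504)(350) + (-0.658331)(-88) = -225.92 m.

ΔU = -226 m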